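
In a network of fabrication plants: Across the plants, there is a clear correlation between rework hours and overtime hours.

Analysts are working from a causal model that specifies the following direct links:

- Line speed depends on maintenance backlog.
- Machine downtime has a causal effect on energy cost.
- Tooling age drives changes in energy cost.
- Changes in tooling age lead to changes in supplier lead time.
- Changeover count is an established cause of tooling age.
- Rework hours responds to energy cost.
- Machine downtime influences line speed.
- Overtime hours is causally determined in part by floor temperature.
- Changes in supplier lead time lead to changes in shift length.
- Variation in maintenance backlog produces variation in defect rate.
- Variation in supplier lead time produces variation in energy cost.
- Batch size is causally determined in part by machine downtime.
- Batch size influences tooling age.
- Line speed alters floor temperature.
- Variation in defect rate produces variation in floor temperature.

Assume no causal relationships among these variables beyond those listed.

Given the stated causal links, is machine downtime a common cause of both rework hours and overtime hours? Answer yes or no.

yes

Machine downtime has a causal path to rework hours (machine downtime → energy cost → rework hours) and to overtime hours (machine downtime → line speed → floor temperature → overtime hours), so it is a common cause of both — a confounder.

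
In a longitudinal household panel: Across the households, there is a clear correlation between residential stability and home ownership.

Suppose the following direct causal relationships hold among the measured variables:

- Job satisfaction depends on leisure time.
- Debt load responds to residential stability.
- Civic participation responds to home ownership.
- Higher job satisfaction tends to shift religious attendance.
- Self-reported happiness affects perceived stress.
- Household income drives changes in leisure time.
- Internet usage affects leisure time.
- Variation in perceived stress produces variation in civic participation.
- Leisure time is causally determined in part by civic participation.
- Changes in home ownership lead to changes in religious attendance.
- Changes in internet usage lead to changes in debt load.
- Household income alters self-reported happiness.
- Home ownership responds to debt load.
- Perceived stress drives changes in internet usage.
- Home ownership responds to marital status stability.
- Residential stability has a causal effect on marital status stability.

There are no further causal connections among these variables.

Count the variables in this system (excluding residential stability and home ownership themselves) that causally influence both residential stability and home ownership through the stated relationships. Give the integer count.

No listed variable has a causal path to both residential stability and home ownership, so there are no common causes.

0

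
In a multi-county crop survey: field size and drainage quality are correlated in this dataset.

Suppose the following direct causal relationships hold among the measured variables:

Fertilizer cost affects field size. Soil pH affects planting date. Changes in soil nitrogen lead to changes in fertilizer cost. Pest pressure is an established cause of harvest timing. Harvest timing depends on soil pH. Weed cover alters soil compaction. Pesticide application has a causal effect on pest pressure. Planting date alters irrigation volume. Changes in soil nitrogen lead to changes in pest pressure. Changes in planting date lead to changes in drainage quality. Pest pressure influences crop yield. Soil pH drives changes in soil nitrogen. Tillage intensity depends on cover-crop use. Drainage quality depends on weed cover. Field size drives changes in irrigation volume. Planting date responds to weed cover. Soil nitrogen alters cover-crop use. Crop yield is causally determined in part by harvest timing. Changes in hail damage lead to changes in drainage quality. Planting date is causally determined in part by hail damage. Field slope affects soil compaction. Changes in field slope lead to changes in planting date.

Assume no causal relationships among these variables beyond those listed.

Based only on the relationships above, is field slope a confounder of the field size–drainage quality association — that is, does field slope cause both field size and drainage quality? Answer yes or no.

Field slope has no stated causal path to field size. A confounder must cause both variables, so field slope does not qualify.

no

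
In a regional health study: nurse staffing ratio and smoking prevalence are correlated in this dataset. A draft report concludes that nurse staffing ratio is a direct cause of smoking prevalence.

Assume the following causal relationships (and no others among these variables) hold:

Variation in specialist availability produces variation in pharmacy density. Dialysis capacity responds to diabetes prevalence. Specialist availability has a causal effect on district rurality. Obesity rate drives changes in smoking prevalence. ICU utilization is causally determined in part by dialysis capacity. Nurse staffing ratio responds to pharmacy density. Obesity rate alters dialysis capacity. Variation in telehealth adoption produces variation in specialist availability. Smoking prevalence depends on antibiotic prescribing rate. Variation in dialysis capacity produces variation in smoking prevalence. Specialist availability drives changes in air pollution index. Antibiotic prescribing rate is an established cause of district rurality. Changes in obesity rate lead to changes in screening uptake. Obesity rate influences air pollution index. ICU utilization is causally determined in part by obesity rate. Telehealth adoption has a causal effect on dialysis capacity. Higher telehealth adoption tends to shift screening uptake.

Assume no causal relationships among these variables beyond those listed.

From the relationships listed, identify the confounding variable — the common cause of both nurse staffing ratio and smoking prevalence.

telehealth adoption

Telehealth adoption has a causal path to nurse staffing ratio (telehealth adoption → specialist availability → pharmacy density → nurse staffing ratio) and a separate causal path to smoking prevalence (telehealth adoption → dialysis capacity → smoking prevalence), so it is a common cause of both.
No stated relationship gives nurse staffing ratio a causal route to smoking prevalence, so the correlation is explained by the shared upstream cause rather than a direct effect.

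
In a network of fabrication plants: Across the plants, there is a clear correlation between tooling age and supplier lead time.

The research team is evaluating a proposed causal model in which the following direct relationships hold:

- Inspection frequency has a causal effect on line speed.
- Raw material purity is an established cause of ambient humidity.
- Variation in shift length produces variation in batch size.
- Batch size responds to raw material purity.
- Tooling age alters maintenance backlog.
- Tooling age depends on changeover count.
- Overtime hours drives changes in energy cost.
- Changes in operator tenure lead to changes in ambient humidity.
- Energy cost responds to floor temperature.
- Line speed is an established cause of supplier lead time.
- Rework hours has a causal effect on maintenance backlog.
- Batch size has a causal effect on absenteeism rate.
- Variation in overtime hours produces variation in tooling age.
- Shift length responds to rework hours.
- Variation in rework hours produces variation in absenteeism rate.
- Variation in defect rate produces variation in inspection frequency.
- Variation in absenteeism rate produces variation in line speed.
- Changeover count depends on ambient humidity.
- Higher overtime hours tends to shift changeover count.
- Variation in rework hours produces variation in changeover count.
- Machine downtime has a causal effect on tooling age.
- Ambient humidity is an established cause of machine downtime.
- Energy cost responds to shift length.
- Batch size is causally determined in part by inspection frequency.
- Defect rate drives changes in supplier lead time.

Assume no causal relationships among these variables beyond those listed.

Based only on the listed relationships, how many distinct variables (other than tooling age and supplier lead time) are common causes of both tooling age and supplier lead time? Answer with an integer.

The common causes are: raw material purity (to tooling age via raw material purity → ambient humidity → machine downtime → tooling age; to supplier lead time via raw material purity → batch size → absenteeism rate → line speed → supplier lead time); rework hours (to tooling age via rework hours → changeover count → tooling age; to supplier lead time via rework hours → absenteeism rate → line speed → supplier lead time).
Every other variable lacks a causal path to at least one of tooling age and supplier lead time.

2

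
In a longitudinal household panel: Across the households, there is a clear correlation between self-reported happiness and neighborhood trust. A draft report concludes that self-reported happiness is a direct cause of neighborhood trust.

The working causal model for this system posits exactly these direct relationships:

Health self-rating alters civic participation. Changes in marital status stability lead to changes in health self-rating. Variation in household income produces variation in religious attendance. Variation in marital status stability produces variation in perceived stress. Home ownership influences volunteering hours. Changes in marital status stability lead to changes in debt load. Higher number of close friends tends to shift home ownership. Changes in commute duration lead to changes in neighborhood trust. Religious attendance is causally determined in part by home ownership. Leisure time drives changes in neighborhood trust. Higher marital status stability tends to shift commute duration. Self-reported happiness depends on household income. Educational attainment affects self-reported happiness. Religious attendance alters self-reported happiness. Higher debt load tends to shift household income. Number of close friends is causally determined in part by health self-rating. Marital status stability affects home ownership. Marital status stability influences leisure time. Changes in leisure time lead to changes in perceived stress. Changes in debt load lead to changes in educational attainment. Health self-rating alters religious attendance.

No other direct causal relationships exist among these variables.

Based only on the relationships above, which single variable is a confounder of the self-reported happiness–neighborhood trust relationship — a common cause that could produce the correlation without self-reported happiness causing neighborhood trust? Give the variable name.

marital status stability

Marital status stability has a causal path to self-reported happiness (marital status stability → health self-rating → religious attendance → self-reported happiness) and a separate causal path to neighborhood trust (marital status stability → commute duration → neighborhood trust), so it is a common cause of both.
No stated relationship gives self-reported happiness a causal route to neighborhood trust, so the correlation is explained by the shared upstream cause rather than a direct effect.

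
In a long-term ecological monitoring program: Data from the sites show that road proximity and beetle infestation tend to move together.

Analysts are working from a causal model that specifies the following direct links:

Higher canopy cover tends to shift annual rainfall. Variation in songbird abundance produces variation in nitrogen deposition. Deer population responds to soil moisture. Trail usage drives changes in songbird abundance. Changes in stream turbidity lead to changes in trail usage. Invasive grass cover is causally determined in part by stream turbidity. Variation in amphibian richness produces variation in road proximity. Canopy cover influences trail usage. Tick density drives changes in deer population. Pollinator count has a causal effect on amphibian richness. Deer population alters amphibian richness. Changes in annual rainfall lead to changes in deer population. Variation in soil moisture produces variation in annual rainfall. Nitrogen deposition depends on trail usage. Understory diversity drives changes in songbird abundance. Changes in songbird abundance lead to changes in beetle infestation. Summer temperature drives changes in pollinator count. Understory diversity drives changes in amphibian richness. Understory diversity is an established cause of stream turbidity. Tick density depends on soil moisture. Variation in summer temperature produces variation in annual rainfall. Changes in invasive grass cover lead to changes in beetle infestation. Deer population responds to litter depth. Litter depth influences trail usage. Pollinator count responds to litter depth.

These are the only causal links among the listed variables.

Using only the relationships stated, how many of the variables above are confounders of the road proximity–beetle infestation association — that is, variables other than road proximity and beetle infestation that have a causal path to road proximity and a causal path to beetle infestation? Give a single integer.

The common causes are: canopy cover (to road proximity via canopy cover → annual rainfall → deer population → amphibian richness → road proximity; to beetle infestation via canopy cover → trail usage → songbird abundance → beetle infestation); litter depth (to road proximity via litter depth → pollinator count → amphibian richness → road proximity; to beetle infestation via litter depth → trail usage → songbird abundance → beetle infestation); understory diversity (to road proximity via understory diversity → amphibian richness → road proximity; to beetle infestation via understory diversity → songbird abundance → beetle infestation).
Every other variable lacks a causal path to at least one of road proximity and beetle infestation.

3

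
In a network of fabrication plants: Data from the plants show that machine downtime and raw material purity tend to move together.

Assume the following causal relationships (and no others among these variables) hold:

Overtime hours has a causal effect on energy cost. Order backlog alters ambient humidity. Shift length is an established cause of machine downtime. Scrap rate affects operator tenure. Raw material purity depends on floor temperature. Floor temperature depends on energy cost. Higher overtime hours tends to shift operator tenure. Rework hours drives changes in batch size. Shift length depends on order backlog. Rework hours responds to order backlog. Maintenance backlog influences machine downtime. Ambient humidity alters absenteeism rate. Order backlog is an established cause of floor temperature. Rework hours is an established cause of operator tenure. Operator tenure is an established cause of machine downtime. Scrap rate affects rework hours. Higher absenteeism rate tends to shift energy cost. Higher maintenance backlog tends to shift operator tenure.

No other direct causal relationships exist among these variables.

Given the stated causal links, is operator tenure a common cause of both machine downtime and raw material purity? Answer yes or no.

Operator tenure has no stated causal path to raw material purity. A confounder must cause both variables, so operator tenure does not qualify.

no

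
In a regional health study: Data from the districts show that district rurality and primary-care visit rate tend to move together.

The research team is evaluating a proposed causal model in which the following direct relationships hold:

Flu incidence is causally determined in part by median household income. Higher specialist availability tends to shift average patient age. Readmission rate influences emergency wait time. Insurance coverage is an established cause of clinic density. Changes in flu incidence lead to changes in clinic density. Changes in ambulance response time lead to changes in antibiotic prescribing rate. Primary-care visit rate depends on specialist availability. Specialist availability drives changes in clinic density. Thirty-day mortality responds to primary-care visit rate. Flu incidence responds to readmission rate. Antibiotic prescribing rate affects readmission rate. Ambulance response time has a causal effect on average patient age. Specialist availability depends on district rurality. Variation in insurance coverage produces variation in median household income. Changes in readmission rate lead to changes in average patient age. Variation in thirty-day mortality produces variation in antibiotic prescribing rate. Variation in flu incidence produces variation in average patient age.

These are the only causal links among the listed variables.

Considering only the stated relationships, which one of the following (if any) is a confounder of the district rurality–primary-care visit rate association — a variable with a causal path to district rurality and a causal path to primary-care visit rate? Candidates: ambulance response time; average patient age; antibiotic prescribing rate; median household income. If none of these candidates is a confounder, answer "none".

none

None of the listed candidates has causal paths to both district rurality and primary-care visit rate in the stated relationships, so none is a common cause.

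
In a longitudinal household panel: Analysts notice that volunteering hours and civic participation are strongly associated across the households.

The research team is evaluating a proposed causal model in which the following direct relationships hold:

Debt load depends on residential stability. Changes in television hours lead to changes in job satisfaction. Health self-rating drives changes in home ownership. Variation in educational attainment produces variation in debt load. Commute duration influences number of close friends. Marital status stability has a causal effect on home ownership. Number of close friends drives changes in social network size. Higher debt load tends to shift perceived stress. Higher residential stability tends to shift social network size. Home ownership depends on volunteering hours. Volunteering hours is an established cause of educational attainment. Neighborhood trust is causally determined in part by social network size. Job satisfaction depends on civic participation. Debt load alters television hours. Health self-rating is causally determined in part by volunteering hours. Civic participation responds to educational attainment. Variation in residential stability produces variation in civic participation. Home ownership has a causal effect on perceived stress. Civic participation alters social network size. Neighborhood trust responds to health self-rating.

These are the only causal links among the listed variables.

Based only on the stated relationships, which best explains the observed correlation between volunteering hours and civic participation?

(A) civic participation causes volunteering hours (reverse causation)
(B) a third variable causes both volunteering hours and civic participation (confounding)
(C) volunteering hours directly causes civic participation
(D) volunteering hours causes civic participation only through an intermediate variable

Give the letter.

D

Volunteering hours reaches civic participation through volunteering hours → educational attainment → civic participation — an indirect causal chain with no direct volunteering hours → civic participation link. No variable causes both volunteering hours and civic participation, so confounding is ruled out; the effect is mediated.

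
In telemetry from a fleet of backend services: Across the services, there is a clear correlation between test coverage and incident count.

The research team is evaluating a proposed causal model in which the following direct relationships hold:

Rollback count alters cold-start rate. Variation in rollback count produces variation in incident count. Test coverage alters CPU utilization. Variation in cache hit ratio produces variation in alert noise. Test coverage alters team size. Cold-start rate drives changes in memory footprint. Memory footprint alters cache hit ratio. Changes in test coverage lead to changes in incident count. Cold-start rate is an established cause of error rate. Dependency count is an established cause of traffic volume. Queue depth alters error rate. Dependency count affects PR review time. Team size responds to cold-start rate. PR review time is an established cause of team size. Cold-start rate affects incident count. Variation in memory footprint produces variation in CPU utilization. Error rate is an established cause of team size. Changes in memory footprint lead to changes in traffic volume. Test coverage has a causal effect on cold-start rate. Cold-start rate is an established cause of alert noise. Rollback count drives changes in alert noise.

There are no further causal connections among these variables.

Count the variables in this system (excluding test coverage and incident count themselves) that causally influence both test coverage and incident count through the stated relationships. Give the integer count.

No listed variable has a causal path to both test coverage and incident count, so there are no common causes.

0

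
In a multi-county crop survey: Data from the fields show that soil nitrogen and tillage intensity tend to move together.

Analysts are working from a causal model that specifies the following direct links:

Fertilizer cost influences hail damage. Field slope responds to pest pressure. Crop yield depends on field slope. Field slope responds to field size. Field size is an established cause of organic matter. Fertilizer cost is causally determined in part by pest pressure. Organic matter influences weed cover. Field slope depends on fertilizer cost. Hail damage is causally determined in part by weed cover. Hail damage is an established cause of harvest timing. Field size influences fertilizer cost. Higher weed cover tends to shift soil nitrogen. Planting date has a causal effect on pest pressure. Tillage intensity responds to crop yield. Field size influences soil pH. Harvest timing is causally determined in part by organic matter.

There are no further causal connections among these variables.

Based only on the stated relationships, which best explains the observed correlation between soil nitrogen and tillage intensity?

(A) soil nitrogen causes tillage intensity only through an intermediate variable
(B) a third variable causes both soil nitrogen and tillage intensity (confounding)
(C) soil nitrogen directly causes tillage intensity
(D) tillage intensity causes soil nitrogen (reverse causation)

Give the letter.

B

Field size causes soil nitrogen (field size → organic matter → weed cover → soil nitrogen) and tillage intensity (field size → field slope → crop yield → tillage intensity) — a common cause creating the correlation.
There is no stated path from soil nitrogen to tillage intensity or from tillage intensity to soil nitrogen, so neither direct nor reverse causation applies.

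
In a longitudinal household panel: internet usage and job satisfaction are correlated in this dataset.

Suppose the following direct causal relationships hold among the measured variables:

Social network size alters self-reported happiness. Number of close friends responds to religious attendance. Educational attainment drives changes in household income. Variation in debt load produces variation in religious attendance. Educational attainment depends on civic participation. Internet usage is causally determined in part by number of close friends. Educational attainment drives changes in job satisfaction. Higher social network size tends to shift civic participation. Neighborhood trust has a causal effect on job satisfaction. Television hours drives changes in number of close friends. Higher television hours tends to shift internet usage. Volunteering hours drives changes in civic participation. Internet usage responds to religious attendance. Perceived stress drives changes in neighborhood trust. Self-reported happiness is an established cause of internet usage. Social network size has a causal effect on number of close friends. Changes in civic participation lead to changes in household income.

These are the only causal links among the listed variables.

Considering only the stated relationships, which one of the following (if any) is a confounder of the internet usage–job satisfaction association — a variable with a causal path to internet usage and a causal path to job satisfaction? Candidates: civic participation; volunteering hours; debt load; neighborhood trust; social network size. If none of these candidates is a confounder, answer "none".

Social network size causes internet usage (social network size → self-reported happiness → internet usage) and also causes job satisfaction (social network size → civic participation → educational attainment → job satisfaction); it is a common cause of both.
Each of the other candidates lacks a causal path to at least one of internet usage and job satisfaction, so they do not confound the relationship.

social network size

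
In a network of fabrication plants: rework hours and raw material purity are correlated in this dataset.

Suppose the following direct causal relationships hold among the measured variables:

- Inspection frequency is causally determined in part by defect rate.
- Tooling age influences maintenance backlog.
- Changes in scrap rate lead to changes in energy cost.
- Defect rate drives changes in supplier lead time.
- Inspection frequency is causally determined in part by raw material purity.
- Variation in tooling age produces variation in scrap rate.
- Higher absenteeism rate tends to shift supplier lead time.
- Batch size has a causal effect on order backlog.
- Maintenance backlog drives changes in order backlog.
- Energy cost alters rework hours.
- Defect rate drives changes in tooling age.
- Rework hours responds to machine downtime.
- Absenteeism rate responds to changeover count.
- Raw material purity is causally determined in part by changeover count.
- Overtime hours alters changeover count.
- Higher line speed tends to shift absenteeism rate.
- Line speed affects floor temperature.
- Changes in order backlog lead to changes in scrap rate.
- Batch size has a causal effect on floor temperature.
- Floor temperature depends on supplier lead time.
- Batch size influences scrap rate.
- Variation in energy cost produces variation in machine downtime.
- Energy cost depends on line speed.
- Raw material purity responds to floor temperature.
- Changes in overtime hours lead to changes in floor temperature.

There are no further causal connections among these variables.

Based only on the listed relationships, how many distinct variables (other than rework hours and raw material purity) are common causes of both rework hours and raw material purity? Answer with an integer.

The common causes are: batch size (to rework hours via batch size → scrap rate → energy cost → rework hours; to raw material purity via batch size → floor temperature → raw material purity); defect rate (to rework hours via defect rate → tooling age → scrap rate → energy cost → rework hours; to raw material purity via defect rate → supplier lead time → floor temperature → raw material purity); line speed (to rework hours via line speed → energy cost → rework hours; to raw material purity via line speed → floor temperature → raw material purity).
Every other variable lacks a causal path to at least one of rework hours and raw material purity.

3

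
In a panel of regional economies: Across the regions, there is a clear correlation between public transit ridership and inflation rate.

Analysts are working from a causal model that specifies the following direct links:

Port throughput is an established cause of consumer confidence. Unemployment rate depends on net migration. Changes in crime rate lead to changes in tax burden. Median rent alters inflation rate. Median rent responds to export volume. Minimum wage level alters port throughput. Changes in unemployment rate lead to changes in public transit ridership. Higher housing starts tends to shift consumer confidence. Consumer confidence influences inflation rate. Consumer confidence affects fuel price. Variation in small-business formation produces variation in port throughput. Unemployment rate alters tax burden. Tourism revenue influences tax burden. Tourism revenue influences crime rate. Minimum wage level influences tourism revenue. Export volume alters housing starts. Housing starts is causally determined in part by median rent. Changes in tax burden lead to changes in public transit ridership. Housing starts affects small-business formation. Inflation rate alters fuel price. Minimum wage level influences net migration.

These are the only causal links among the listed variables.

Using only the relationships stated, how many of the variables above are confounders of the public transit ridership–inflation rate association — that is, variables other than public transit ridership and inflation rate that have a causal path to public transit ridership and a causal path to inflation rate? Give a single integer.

1

The common causes are: minimum wage level (to public transit ridership via minimum wage level → net migration → unemployment rate → public transit ridership; to inflation rate via minimum wage level → port throughput → consumer confidence → inflation rate).
Every other variable lacks a causal path to at least one of public transit ridership and inflation rate.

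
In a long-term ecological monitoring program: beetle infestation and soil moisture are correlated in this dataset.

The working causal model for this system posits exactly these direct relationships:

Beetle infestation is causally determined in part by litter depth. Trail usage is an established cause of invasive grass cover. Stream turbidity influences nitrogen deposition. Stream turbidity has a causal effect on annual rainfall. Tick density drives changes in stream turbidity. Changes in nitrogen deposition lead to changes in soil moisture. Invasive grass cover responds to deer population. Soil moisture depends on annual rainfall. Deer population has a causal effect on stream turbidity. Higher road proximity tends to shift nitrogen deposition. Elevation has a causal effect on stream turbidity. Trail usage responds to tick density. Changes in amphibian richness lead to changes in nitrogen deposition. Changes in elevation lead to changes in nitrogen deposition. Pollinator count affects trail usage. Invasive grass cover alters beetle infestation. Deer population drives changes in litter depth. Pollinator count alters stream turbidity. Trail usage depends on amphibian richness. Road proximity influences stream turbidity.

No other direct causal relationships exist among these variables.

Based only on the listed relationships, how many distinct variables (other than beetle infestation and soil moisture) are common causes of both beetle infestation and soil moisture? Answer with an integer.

The common causes are: amphibian richness (to beetle infestation via amphibian richness → trail usage → invasive grass cover → beetle infestation; to soil moisture via amphibian richness → nitrogen deposition → soil moisture); deer population (to beetle infestation via deer population → invasive grass cover → beetle infestation; to soil moisture via deer population → stream turbidity → annual rainfall → soil moisture); pollinator count (to beetle infestation via pollinator count → trail usage → invasive grass cover → beetle infestation; to soil moisture via pollinator count → stream turbidity → annual rainfall → soil moisture); tick density (to beetle infestation via tick density → trail usage → invasive grass cover → beetle infestation; to soil moisture via tick density → stream turbidity → annual rainfall → soil moisture).
Every other variable lacks a causal path to at least one of beetle infestation and soil moisture.

4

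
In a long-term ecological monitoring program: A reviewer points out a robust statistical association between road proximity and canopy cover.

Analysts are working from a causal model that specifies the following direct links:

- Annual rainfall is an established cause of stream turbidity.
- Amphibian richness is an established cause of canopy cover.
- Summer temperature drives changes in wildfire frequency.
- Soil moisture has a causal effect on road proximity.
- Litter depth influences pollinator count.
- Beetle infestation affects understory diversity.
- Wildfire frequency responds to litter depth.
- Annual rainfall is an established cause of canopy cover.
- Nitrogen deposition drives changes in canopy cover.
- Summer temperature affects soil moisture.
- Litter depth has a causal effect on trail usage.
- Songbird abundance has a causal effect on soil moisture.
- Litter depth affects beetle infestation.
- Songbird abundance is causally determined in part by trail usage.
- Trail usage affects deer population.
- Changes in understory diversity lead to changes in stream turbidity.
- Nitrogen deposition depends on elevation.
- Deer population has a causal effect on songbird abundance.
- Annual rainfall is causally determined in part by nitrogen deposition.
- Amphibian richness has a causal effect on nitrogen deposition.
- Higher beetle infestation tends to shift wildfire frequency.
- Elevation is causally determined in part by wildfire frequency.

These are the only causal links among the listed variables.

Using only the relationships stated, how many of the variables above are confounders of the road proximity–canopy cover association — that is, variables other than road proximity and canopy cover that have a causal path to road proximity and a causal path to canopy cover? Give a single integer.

The common causes are: litter depth (to road proximity via litter depth → trail usage → songbird abundance → soil moisture → road proximity; to canopy cover via litter depth → wildfire frequency → elevation → nitrogen deposition → canopy cover); summer temperature (to road proximity via summer temperature → soil moisture → road proximity; to canopy cover via summer temperature → wildfire frequency → elevation → nitrogen deposition → canopy cover).
Every other variable lacks a causal path to at least one of road proximity and canopy cover.

2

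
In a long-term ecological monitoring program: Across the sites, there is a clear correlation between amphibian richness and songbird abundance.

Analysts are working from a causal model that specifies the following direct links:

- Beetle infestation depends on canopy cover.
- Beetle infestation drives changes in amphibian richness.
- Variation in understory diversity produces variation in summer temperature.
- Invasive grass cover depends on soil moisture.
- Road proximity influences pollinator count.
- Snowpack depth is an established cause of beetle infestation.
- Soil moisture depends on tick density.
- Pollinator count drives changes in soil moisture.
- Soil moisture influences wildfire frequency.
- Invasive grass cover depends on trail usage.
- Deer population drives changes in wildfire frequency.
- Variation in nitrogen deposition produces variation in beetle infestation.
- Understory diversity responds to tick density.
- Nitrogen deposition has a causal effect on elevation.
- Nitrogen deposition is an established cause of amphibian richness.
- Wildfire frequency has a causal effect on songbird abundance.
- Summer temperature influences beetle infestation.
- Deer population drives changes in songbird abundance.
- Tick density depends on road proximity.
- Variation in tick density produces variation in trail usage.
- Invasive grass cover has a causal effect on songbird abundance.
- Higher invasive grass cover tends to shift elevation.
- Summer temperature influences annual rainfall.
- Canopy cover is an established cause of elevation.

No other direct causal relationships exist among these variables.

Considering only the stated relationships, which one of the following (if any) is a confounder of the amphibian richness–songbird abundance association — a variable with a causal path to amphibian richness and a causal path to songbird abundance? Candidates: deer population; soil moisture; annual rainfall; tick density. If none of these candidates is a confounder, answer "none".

tick density

Tick density causes amphibian richness (tick density → understory diversity → summer temperature → beetle infestation → amphibian richness) and also causes songbird abundance (tick density → soil moisture → invasive grass cover → songbird abundance); it is a common cause of both.
Each of the other candidates lacks a causal path to at least one of amphibian richness and songbird abundance, so they do not confound the relationship.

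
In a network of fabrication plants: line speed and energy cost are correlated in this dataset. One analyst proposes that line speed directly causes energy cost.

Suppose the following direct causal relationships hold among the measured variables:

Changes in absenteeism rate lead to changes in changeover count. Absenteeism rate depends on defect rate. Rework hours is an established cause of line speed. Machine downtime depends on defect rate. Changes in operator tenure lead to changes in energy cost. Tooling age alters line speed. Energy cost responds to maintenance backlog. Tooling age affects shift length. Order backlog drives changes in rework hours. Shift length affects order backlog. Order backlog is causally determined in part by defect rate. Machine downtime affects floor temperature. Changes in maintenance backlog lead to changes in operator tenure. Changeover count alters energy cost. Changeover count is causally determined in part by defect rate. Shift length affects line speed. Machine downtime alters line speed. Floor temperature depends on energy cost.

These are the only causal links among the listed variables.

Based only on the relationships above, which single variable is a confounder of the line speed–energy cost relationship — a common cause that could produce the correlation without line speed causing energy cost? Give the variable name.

defect rate

Defect rate has a causal path to line speed (defect rate → machine downtime → line speed) and a separate causal path to energy cost (defect rate → changeover count → energy cost), so it is a common cause of both.
No stated relationship gives line speed a causal route to energy cost, so the correlation is explained by the shared upstream cause rather than a direct effect.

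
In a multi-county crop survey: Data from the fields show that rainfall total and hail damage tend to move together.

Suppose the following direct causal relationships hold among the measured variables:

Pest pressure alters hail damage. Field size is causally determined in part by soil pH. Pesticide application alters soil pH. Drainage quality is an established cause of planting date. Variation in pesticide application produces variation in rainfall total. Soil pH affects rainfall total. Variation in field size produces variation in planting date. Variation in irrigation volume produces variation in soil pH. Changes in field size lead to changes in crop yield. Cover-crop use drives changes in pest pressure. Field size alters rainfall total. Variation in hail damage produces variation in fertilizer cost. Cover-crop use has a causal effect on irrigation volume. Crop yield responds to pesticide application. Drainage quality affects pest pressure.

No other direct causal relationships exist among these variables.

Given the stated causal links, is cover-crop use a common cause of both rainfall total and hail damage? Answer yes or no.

yes

Cover-crop use has a causal path to rainfall total (cover-crop use → irrigation volume → soil pH → rainfall total) and to hail damage (cover-crop use → pest pressure → hail damage), so it is a common cause of both — a confounder.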